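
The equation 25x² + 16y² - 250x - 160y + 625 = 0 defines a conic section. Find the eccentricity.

e = 3/5

Group the x- and y-terms: 25(x² - 10x) + 16(y² - 10y) = -625
Completing the square gives 25(x - 5)² + 16(y - 5)² = -625 + 625 + 400 = 400.
Divide through by 400 to get (x - 5)²/16 + (y - 5)²/25 = 1.
Ellipse, center (5, 5), major axis vertical; a² = 25, b² = 16.
c² = a² - b² = 9, so c = 3.
e = c/a = 3/5.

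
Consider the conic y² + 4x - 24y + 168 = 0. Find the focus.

(-7, 12)

Only y is squared. Complete the square in y: (y - 12)² = -4(x + 6).
Vertex (-6, 12); 4p = -4 so p = -1. Opens left.
Focus is p units from the vertex along the axis: (h + p, k).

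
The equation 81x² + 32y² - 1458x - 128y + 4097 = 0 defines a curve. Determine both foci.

(9, -5) and (9, 9)

Group: 81(x² - 18x) + 32(y² - 4y) = -4097
Completing the square gives 81(x - 9)² + 32(y - 2)² = -4097 + 6561 + 128 = 2592.
Divide through by 2592 to get (x - 9)²/32 + (y - 2)²/81 = 1.
Ellipse, center (9, 2), major axis vertical; a² = 81, b² = 32.
c² = a² - b² = 81 - 32 = 49, so c = 7.
Foci lie on the vertical axis through the center: (h, k ± c).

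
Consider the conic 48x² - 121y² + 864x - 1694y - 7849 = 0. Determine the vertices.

Rearranging, 48(x² + 18x) -121(y² + 14y) = 7849.
Complete the square: 48(x + 9)² -121(y + 7)² = 7849 + 3888 - 5929 = 5808
Divide by 5808: (x + 9)²/121 - (y + 7)²/48 = 1
Hyperbola, center (-9, -7), transverse axis horizontal; a² = 121, b² = 48.
a = 11. Vertices at (h ± a, k).

(-20, -7) and (2, -7)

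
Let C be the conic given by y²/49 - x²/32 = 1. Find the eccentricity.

Center (0, 0). The positive term is the y-term, so the transverse axis is vertical; a² = 49, b² = 32.
c² = a² + b² = 81, so c = 9.
e = c/a = 9/7.

e = 9/7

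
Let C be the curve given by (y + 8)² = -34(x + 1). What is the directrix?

Vertex (-1, -8); 4p = -34 so p = -17/2. Opens left.
Directrix is the vertical line x = h − p = -1 − (-17/2) = 15/2.

x = 15/2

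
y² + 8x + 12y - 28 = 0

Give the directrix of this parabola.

Only y is squared. Complete the square in y: (y + 6)² = -8(x - 8).
Vertex (8, -6); 4p = -8 so p = -2. Opens left.
Directrix is the vertical line x = h − p = 8 − (-2) = 10.

x = 10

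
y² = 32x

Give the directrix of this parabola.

Vertex (0, 0); 4p = 32 so p = 8. Opens right.
Directrix is the vertical line x = h − p = 0 − (8) = -8.

x = -8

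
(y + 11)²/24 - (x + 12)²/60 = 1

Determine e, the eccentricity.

e = √14/2

Center (-12, -11). The positive term is the y-term, so the transverse axis is vertical; a² = 24, b² = 60.
c² = a² + b² = 84, so c = 2√21.
e = c/a = 2√21/2√6 = √14/2.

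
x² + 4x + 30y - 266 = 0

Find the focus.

(-2, 3/2)

Only x is squared. Complete the square in x: (x + 2)² = -30(y - 9).
Vertex (-2, 9); 4p = -30 so p = -15/2. Opens down.
Focus is p units from the vertex along the axis: (h, k + p).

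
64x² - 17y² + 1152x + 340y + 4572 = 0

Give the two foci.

(-9, 1) and (-9, 19)

Group the x- and y-terms: 64(x² + 18x) -17(y² - 20y) = -4572
Complete the square in x and y: 64(x + 9)² -17(y - 10)² = -4572 + 5184 - 1700 = -1088
Divide through by -1088 to get (y - 10)²/64 - (x + 9)²/17 = 1.
Hyperbola, center (-9, 10), transverse axis vertical; a² = 64, b² = 17.
c² = a² + b² = 64 + 17 = 81, so c = 9.
Foci lie on the vertical axis through the center: (h, k ± c).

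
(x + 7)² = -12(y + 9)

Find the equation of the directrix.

Vertex (-7, -9); 4p = -12 so p = -3. Opens down.
Directrix is the horizontal line y = k − p = -9 − (-3) = -6.

y = -6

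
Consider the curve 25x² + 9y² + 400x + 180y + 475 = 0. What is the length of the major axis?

Collect terms: 25(x² + 16x) + 9(y² + 20y) = -475
Complete the square in x and y: 25(x + 8)² + 9(y + 10)² = -475 + 1600 + 900 = 2025
Divide through by 2025 to get (x + 8)²/81 + (y + 10)²/225 = 1.
Ellipse, center (-8, -10), major axis vertical; a² = 225, b² = 81.
a² = 225 so a = 15; the major axis has length 2a = 30.

30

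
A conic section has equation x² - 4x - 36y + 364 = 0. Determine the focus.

(2, 19)

Only x is squared. Complete the square in x: (x - 2)² = 36(y - 10).
Vertex (2, 10); 4p = 36 so p = 9. Opens up.
Focus is p units from the vertex along the axis: (h, k + p).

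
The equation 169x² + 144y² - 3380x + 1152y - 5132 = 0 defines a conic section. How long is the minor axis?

Group: 169(x² - 20x) + 144(y² + 8y) = 5132
Completing the square gives 169(x - 10)² + 144(y + 4)² = 5132 + 16900 + 2304 = 24336.
Divide by 24336: (x - 10)²/144 + (y + 4)²/169 = 1
Ellipse, center (10, -4), major axis vertical; a² = 169, b² = 144.
b² = 144 so b = 12; the minor axis has length 2b = 24.

24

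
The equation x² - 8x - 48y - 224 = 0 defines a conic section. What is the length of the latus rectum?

48

Only x is squared. Complete the square in x: (x - 4)² = 48(y + 5).
Vertex (4, -5); 4p = 48 so p = 12. Opens up.
Latus rectum length = |4p| = 48.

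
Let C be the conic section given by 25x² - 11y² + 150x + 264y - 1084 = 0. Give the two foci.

(-3, 6) and (-3, 18)

Group the x- and y-terms: 25(x² + 6x) -11(y² - 24y) = 1084
Complete the square: 25(x + 3)² -11(y - 12)² = 1084 + 225 - 1584 = -275
Divide by -275: (y - 12)²/25 - (x + 3)²/11 = 1
Hyperbola, center (-3, 12), transverse axis vertical; a² = 25, b² = 11.
c² = a² + b² = 25 + 11 = 36, so c = 6.
Foci lie on the vertical axis through the center: (h, k ± c).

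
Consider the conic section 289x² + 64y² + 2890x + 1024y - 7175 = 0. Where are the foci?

(-5, -23) and (-5, 7)

289(x² + 10x) + 64(y² + 16y) = 7175
Complete the square: 289(x + 5)² + 64(y + 8)² = 7175 + 7225 + 4096 = 18496
Divide by 18496: (x + 5)²/64 + (y + 8)²/289 = 1
Ellipse, center (-5, -8), major axis vertical; a² = 289, b² = 64.
c² = a² - b² = 289 - 64 = 225, so c = 15.
Foci lie on the vertical axis through the center: (h, k ± c).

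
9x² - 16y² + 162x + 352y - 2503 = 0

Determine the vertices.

(-21, 11) and (3, 11)

Rearranging, 9(x² + 18x) -16(y² - 22y) = 2503.
Complete the square in x and y: 9(x + 9)² -16(y - 11)² = 2503 + 729 - 1936 = 1296
Dividing both sides by 1296: (x + 9)²/144 - (y - 11)²/81 = 1
Hyperbola, center (-9, 11), transverse axis horizontal; a² = 144, b² = 81.
a = 12. Vertices at (h ± a, k).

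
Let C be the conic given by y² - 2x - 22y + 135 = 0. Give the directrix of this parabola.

Only y is squared. Complete the square in y: (y - 11)² = 2(x - 7).
Vertex (7, 11); 4p = 2 so p = 1/2. Opens right.
Directrix is the vertical line x = h − p = 7 − (1/2) = 13/2.

x = 13/2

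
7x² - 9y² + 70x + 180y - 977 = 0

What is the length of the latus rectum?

28/3

7(x² + 10x) -9(y² - 20y) = 977
Complete the square in x and y: 7(x + 5)² -9(y - 10)² = 977 + 175 - 900 = 252
Divide by 252: (x + 5)²/36 - (y - 10)²/28 = 1
Hyperbola, center (-5, 10), transverse axis horizontal; a² = 36, b² = 28.
Latus rectum length = 2b²/a = 2·28/6 = 28/3.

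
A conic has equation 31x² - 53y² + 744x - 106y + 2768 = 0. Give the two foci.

31(x² + 24x) -53(y² + 2y) = -2768
Complete the square: 31(x + 12)² -53(y + 1)² = -2768 + 4464 - 53 = 1643
Divide through by 1643 to get (x + 12)²/53 - (y + 1)²/31 = 1.
Hyperbola, center (-12, -1), transverse axis horizontal; a² = 53, b² = 31.
c² = a² + b² = 53 + 31 = 84, so c = 2√21.
Foci lie on the horizontal axis through the center: (h ± c, k).

(-12 - 2√21, -1) and (-12 + 2√21, -1)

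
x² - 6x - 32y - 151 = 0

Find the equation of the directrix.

y = -13

Only x is squared. Complete the square in x: (x - 3)² = 32(y + 5).
Vertex (3, -5); 4p = 32 so p = 8. Opens up.
Directrix is the horizontal line y = k − p = -5 − (8) = -13.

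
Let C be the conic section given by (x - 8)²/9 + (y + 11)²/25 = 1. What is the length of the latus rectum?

Center (8, -11). The larger denominator 25 sits under the y-term, so the major axis is vertical; a² = 25, b² = 9.
Latus rectum length = 2b²/a = 2·9/5 = 18/5.

18/5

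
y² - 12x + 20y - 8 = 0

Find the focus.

Only y is squared. Complete the square in y: (y + 10)² = 12(x + 9).
Vertex (-9, -10); 4p = 12 so p = 3. Opens right.
Focus is p units from the vertex along the axis: (h + p, k).

(-6, -10)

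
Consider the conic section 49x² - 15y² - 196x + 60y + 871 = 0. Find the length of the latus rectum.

30/7

Collect terms: 49(x² - 4x) -15(y² - 4y) = -871
Complete the square: 49(x - 2)² -15(y - 2)² = -871 + 196 - 60 = -735
Divide through by -735 to get (y - 2)²/49 - (x - 2)²/15 = 1.
Hyperbola, center (2, 2), transverse axis vertical; a² = 49, b² = 15.
Latus rectum length = 2b²/a = 2·15/7 = 30/7.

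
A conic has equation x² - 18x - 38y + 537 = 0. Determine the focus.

Only x is squared. Complete the square in x: (x - 9)² = 38(y - 12).
Vertex (9, 12); 4p = 38 so p = 19/2. Opens up.
Focus is p units from the vertex along the axis: (h, k + p).

(9, 43/2)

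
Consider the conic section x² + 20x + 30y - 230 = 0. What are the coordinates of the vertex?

(-10, 11)

Only x is squared. Complete the square in x: (x + 10)² = -30(y - 11).
Vertex (-10, 11); 4p = -30 so p = -15/2. Opens down.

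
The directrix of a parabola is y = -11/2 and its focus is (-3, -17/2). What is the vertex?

The vertex is the midpoint between the focus and the directrix along the axis of symmetry.
Axis is vertical (directrix is horizontal). Vertex y-coordinate = (-17/2 + (-11/2))/2 = -7; x-coordinate = -3.

(-3, -7)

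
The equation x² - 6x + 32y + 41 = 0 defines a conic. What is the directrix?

y = 7

Only x is squared. Complete the square in x: (x - 3)² = -32(y + 1).
Vertex (3, -1); 4p = -32 so p = -8. Opens down.
Directrix is the horizontal line y = k − p = -1 − (-8) = 7.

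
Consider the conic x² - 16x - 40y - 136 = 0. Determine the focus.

(8, 5)

Only x is squared. Complete the square in x: (x - 8)² = 40(y + 5).
Vertex (8, -5); 4p = 40 so p = 10. Opens up.
Focus is p units from the vertex along the axis: (h, k + p).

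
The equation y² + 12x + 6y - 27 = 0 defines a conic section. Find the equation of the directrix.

x = 6

Only y is squared. Complete the square in y: (y + 3)² = -12(x - 3).
Vertex (3, -3); 4p = -12 so p = -3. Opens left.
Directrix is the vertical line x = h − p = 3 − (-3) = 6.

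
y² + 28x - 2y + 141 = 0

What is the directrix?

Only y is squared. Complete the square in y: (y - 1)² = -28(x + 5).
Vertex (-5, 1); 4p = -28 so p = -7. Opens left.
Directrix is the vertical line x = h − p = -5 − (-7) = 2.

x = 2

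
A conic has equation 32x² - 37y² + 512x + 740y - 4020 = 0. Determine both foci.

(-8 - √138, 10) and (-8 + √138, 10)

Rearranging, 32(x² + 16x) -37(y² - 20y) = 4020.
Complete the square: 32(x + 8)² -37(y - 10)² = 4020 + 2048 - 3700 = 2368
Dividing both sides by 2368: (x + 8)²/74 - (y - 10)²/64 = 1
Hyperbola, center (-8, 10), transverse axis horizontal; a² = 74, b² = 64.
c² = a² + b² = 74 + 64 = 138, so c = √138.
Foci lie on the horizontal axis through the center: (h ± c, k).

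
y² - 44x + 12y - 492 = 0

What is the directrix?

Only y is squared. Complete the square in y: (y + 6)² = 44(x + 12).
Vertex (-12, -6); 4p = 44 so p = 11. Opens right.
Directrix is the vertical line x = h − p = -12 − (11) = -23.

x = -23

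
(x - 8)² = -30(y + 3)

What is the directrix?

y = 9/2

Vertex (8, -3); 4p = -30 so p = -15/2. Opens down.
Directrix is the horizontal line y = k − p = -3 − (-15/2) = 9/2.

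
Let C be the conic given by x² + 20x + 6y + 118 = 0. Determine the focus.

(-10, -9/2)

Only x is squared. Complete the square in x: (x + 10)² = -6(y + 3).
Vertex (-10, -3); 4p = -6 so p = -3/2. Opens down.
Focus is p units from the vertex along the axis: (h, k + p).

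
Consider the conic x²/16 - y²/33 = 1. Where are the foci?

(-7, 0) and (7, 0)

Center (0, 0). The positive term is the x-term, so the transverse axis is horizontal; a² = 16, b² = 33.
c² = a² + b² = 16 + 33 = 49, so c = 7.
Foci lie on the horizontal axis through the center: (h ± c, k).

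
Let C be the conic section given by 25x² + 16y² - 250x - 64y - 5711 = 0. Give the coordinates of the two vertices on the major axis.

25(x² - 10x) + 16(y² - 4y) = 5711
25(x - 5)² + 16(y - 2)² = 5711 + 625 + 64 = 6400
Divide through by 6400 to get (x - 5)²/256 + (y - 2)²/400 = 1.
Ellipse, center (5, 2), major axis vertical; a² = 400, b² = 256.
a = 20. Vertices at (h, k ± a).

(5, -18) and (5, 22)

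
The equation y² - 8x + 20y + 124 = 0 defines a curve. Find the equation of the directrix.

x = 1

Only y is squared. Complete the square in y: (y + 10)² = 8(x - 3).
Vertex (3, -10); 4p = 8 so p = 2. Opens right.
Directrix is the vertical line x = h − p = 3 − (2) = 1.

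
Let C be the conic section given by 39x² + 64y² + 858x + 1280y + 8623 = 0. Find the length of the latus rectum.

39/4

39(x² + 22x) + 64(y² + 20y) = -8623
Complete the square: 39(x + 11)² + 64(y + 10)² = -8623 + 4719 + 6400 = 2496
Divide by 2496: (x + 11)²/64 + (y + 10)²/39 = 1
Ellipse, center (-11, -10), major axis horizontal; a² = 64, b² = 39.
Latus rectum length = 2b²/a = 2·39/8 = 39/4.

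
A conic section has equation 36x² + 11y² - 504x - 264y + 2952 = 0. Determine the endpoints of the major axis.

Collect terms: 36(x² - 14x) + 11(y² - 24y) = -2952
Complete the square in x and y: 36(x - 7)² + 11(y - 12)² = -2952 + 1764 + 1584 = 396
Dividing both sides by 396: (x - 7)²/11 + (y - 12)²/36 = 1
Ellipse, center (7, 12), major axis vertical; a² = 36, b² = 11.
a = 6. Vertices at (h, k ± a).

(7, 6) and (7, 18)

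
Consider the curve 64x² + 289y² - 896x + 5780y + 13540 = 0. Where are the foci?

64(x² - 14x) + 289(y² + 20y) = -13540
Complete the square in x and y: 64(x - 7)² + 289(y + 10)² = -13540 + 3136 + 28900 = 18496
Divide by 18496: (x - 7)²/289 + (y + 10)²/64 = 1
Ellipse, center (7, -10), major axis horizontal; a² = 289, b² = 64.
c² = a² - b² = 289 - 64 = 225, so c = 15.
Foci lie on the horizontal axis through the center: (h ± c, k).

(-8, -10) and (22, -10)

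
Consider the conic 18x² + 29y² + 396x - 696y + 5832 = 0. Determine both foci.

Group: 18(x² + 22x) + 29(y² - 24y) = -5832
Complete the square: 18(x + 11)² + 29(y - 12)² = -5832 + 2178 + 4176 = 522
Dividing both sides by 522: (x + 11)²/29 + (y - 12)²/18 = 1
Ellipse, center (-11, 12), major axis horizontal; a² = 29, b² = 18.
c² = a² - b² = 29 - 18 = 11, so c = √11.
Foci lie on the horizontal axis through the center: (h ± c, k).

(-11 - √11, 12) and (-11 + √11, 12)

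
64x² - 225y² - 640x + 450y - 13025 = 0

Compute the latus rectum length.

Collect terms: 64(x² - 10x) -225(y² - 2y) = 13025
Complete the square: 64(x - 5)² -225(y - 1)² = 13025 + 1600 - 225 = 14400
Dividing both sides by 14400: (x - 5)²/225 - (y - 1)²/64 = 1
Hyperbola, center (5, 1), transverse axis horizontal; a² = 225, b² = 64.
Latus rectum length = 2b²/a = 2·64/15 = 128/15.

128/15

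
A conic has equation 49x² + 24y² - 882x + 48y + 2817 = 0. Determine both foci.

(9, -6) and (9, 4)

Group the x- and y-terms: 49(x² - 18x) + 24(y² + 2y) = -2817
Completing the square gives 49(x - 9)² + 24(y + 1)² = -2817 + 3969 + 24 = 1176.
Divide by 1176: (x - 9)²/24 + (y + 1)²/49 = 1
Ellipse, center (9, -1), major axis vertical; a² = 49, b² = 24.
c² = a² - b² = 49 - 24 = 25, so c = 5.
Foci lie on the vertical axis through the center: (h, k ± c).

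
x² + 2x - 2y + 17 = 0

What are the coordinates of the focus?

Only x is squared. Complete the square in x: (x + 1)² = 2(y - 8).
Vertex (-1, 8); 4p = 2 so p = 1/2. Opens up.
Focus is p units from the vertex along the axis: (h, k + p).

(-1, 17/2)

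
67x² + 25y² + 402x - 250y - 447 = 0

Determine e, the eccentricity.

Group: 67(x² + 6x) + 25(y² - 10y) = 447
Complete the square: 67(x + 3)² + 25(y - 5)² = 447 + 603 + 625 = 1675
Dividing both sides by 1675: (x + 3)²/25 + (y - 5)²/67 = 1
Ellipse, center (-3, 5), major axis vertical; a² = 67, b² = 25.
c² = a² - b² = 42, so c = √42.
e = c/a = √42/√67 = √2814/67.

e = √2814/67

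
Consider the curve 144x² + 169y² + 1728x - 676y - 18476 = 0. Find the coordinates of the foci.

(-11, 2) and (-1, 2)

Collect terms: 144(x² + 12x) + 169(y² - 4y) = 18476
Completing the square gives 144(x + 6)² + 169(y - 2)² = 18476 + 5184 + 676 = 24336.
Divide by 24336: (x + 6)²/169 + (y - 2)²/144 = 1
Ellipse, center (-6, 2), major axis horizontal; a² = 169, b² = 144.
c² = a² - b² = 169 - 144 = 25, so c = 5.
Foci lie on the horizontal axis through the center: (h ± c, k).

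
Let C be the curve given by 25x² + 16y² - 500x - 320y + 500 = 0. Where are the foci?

(10, 1) and (10, 19)

Group: 25(x² - 20x) + 16(y² - 20y) = -500
Complete the square in x and y: 25(x - 10)² + 16(y - 10)² = -500 + 2500 + 1600 = 3600
Divide by 3600: (x - 10)²/144 + (y - 10)²/225 = 1
Ellipse, center (10, 10), major axis vertical; a² = 225, b² = 144.
c² = a² - b² = 225 - 144 = 81, so c = 9.
Foci lie on the vertical axis through the center: (h, k ± c).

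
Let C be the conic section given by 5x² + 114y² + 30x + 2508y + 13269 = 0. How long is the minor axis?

Group: 5(x² + 6x) + 114(y² + 22y) = -13269
Complete the square in x and y: 5(x + 3)² + 114(y + 11)² = -13269 + 45 + 13794 = 570
Divide by 570: (x + 3)²/114 + (y + 11)²/5 = 1
Ellipse, center (-3, -11), major axis horizontal; a² = 114, b² = 5.
b² = 5 so b = √5; the minor axis has length 2b = 2√5.

2√5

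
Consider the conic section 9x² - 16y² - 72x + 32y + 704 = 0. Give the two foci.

(4, -9) and (4, 11)

9(x² - 8x) -16(y² - 2y) = -704
Complete the square in x and y: 9(x - 4)² -16(y - 1)² = -704 + 144 - 16 = -576
Divide through by -576 to get (y - 1)²/36 - (x - 4)²/64 = 1.
Hyperbola, center (4, 1), transverse axis vertical; a² = 36, b² = 64.
c² = a² + b² = 36 + 64 = 100, so c = 10.
Foci lie on the vertical axis through the center: (h, k ± c).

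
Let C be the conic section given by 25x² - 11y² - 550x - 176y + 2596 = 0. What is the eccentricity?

e = 6/5

Group the x- and y-terms: 25(x² - 22x) -11(y² + 16y) = -2596
Complete the square in x and y: 25(x - 11)² -11(y + 8)² = -2596 + 3025 - 704 = -275
Divide through by -275 to get (y + 8)²/25 - (x - 11)²/11 = 1.
Hyperbola, center (11, -8), transverse axis vertical; a² = 25, b² = 11.
c² = a² + b² = 36, so c = 6.
e = c/a = 6/5.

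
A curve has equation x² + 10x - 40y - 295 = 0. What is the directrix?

y = -18

Only x is squared. Complete the square in x: (x + 5)² = 40(y + 8).
Vertex (-5, -8); 4p = 40 so p = 10. Opens up.
Directrix is the horizontal line y = k − p = -8 − (10) = -18.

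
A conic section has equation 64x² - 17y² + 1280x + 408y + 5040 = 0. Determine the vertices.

(-10, 4) and (-10, 20)

Collect terms: 64(x² + 20x) -17(y² - 24y) = -5040
64(x + 10)² -17(y - 12)² = -5040 + 6400 - 2448 = -1088
Divide by -1088: (y - 12)²/64 - (x + 10)²/17 = 1
Hyperbola, center (-10, 12), transverse axis vertical; a² = 64, b² = 17.
a = 8. Vertices at (h, k ± a).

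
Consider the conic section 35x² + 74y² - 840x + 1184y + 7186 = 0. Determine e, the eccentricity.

e = √2886/74

Rearranging, 35(x² - 24x) + 74(y² + 16y) = -7186.
Complete the square: 35(x - 12)² + 74(y + 8)² = -7186 + 5040 + 4736 = 2590
Dividing both sides by 2590: (x - 12)²/74 + (y + 8)²/35 = 1
Ellipse, center (12, -8), major axis horizontal; a² = 74, b² = 35.
c² = a² - b² = 39, so c = √39.
e = c/a = √39/√74 = √2886/74.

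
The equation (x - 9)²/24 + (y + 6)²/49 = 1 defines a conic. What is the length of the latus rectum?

Center (9, -6). The larger denominator 49 sits under the y-term, so the major axis is vertical; a² = 49, b² = 24.
Latus rectum length = 2b²/a = 2·24/7 = 48/7.

48/7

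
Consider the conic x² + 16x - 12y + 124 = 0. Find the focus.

(-8, 8)

Only x is squared. Complete the square in x: (x + 8)² = 12(y - 5).
Vertex (-8, 5); 4p = 12 so p = 3. Opens up.
Focus is p units from the vertex along the axis: (h, k + p).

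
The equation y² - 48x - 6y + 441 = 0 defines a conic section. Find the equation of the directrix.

x = -3

Only y is squared. Complete the square in y: (y - 3)² = 48(x - 9).
Vertex (9, 3); 4p = 48 so p = 12. Opens right.
Directrix is the vertical line x = h − p = 9 − (12) = -3.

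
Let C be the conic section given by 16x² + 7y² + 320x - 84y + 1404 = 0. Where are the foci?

(-10, 0) and (-10, 12)

Collect terms: 16(x² + 20x) + 7(y² - 12y) = -1404
Complete the square in x and y: 16(x + 10)² + 7(y - 6)² = -1404 + 1600 + 252 = 448
Divide through by 448 to get (x + 10)²/28 + (y - 6)²/64 = 1.
Ellipse, center (-10, 6), major axis vertical; a² = 64, b² = 28.
c² = a² - b² = 64 - 28 = 36, so c = 6.
Foci lie on the vertical axis through the center: (h, k ± c).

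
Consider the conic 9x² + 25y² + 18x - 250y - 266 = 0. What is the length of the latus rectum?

36/5

Rearranging, 9(x² + 2x) + 25(y² - 10y) = 266.
Completing the square gives 9(x + 1)² + 25(y - 5)² = 266 + 9 + 625 = 900.
Divide by 900: (x + 1)²/100 + (y - 5)²/36 = 1
Ellipse, center (-1, 5), major axis horizontal; a² = 100, b² = 36.
Latus rectum length = 2b²/a = 2·36/10 = 36/5.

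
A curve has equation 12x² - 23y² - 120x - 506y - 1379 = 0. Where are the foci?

Group the x- and y-terms: 12(x² - 10x) -23(y² + 22y) = 1379
Completing the square gives 12(x - 5)² -23(y + 11)² = 1379 + 300 - 2783 = -1104.
Divide through by -1104 to get (y + 11)²/48 - (x - 5)²/92 = 1.
Hyperbola, center (5, -11), transverse axis vertical; a² = 48, b² = 92.
c² = a² + b² = 48 + 92 = 140, so c = 2√35.
Foci lie on the vertical axis through the center: (h, k ± c).

(5, -11 - 2√35) and (5, -11 + 2√35)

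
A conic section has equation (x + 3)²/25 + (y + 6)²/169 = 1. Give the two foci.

Center (-3, -6). The larger denominator 169 sits under the y-term, so the major axis is vertical; a² = 169, b² = 25.
c² = a² - b² = 169 - 25 = 144, so c = 12.
Foci lie on the vertical axis through the center: (h, k ± c).

(-3, -18) and (-3, 6)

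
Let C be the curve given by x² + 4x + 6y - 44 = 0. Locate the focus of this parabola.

(-2, 13/2)

Only x is squared. Complete the square in x: (x + 2)² = -6(y - 8).
Vertex (-2, 8); 4p = -6 so p = -3/2. Opens down.
Focus is p units from the vertex along the axis: (h, k + p).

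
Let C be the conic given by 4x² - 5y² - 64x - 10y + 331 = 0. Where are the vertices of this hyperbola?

4(x² - 16x) -5(y² + 2y) = -331
Complete the square: 4(x - 8)² -5(y + 1)² = -331 + 256 - 5 = -80
Divide through by -80 to get (y + 1)²/16 - (x - 8)²/20 = 1.
Hyperbola, center (8, -1), transverse axis vertical; a² = 16, b² = 20.
a = 4. Vertices at (h, k ± a).

(8, -5) and (8, 3)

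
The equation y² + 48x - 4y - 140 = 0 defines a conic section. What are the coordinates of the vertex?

Only y is squared. Complete the square in y: (y - 2)² = -48(x - 3).
Vertex (3, 2); 4p = -48 so p = -12. Opens left.

(3, 2)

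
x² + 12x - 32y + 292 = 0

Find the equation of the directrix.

y = 0

Only x is squared. Complete the square in x: (x + 6)² = 32(y - 8).
Vertex (-6, 8); 4p = 32 so p = 8. Opens up.
Directrix is the horizontal line y = k − p = 8 − (8) = 0.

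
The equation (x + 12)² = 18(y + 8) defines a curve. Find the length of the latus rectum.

Vertex (-12, -8); 4p = 18 so p = 9/2. Opens up.
Latus rectum length = |4p| = 18.

18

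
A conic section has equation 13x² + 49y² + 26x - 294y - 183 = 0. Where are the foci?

13(x² + 2x) + 49(y² - 6y) = 183
Completing the square gives 13(x + 1)² + 49(y - 3)² = 183 + 13 + 441 = 637.
Dividing both sides by 637: (x + 1)²/49 + (y - 3)²/13 = 1
Ellipse, center (-1, 3), major axis horizontal; a² = 49, b² = 13.
c² = a² - b² = 49 - 13 = 36, so c = 6.
Foci lie on the horizontal axis through the center: (h ± c, k).

(-7, 3) and (5, 3)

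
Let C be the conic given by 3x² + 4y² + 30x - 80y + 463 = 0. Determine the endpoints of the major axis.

(-7, 10) and (-3, 10)

Group the x- and y-terms: 3(x² + 10x) + 4(y² - 20y) = -463
Complete the square: 3(x + 5)² + 4(y - 10)² = -463 + 75 + 400 = 12
Divide by 12: (x + 5)²/4 + (y - 10)²/3 = 1
Ellipse, center (-5, 10), major axis horizontal; a² = 4, b² = 3.
a = 2. Vertices at (h ± a, k).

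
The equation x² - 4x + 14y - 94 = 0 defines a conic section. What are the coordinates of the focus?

(2, 7/2)

Only x is squared. Complete the square in x: (x - 2)² = -14(y - 7).
Vertex (2, 7); 4p = -14 so p = -7/2. Opens down.
Focus is p units from the vertex along the axis: (h, k + p).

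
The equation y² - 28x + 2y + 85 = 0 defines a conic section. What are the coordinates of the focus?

(10, -1)

Only y is squared. Complete the square in y: (y + 1)² = 28(x - 3).
Vertex (3, -1); 4p = 28 so p = 7. Opens right.
Focus is p units from the vertex along the axis: (h + p, k).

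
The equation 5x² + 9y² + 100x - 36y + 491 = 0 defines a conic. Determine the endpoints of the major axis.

5(x² + 20x) + 9(y² - 4y) = -491
Complete the square: 5(x + 10)² + 9(y - 2)² = -491 + 500 + 36 = 45
Divide by 45: (x + 10)²/9 + (y - 2)²/5 = 1
Ellipse, center (-10, 2), major axis horizontal; a² = 9, b² = 5.
a = 3. Vertices at (h ± a, k).

(-13, 2) and (-7, 2)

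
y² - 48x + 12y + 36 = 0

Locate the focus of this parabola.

Only y is squared. Complete the square in y: (y + 6)² = 48x.
Vertex (0, -6); 4p = 48 so p = 12. Opens right.
Focus is p units from the vertex along the axis: (h + p, k).

(12, -6)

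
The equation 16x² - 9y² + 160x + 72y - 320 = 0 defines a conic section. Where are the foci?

(-15, 4) and (5, 4)

Group: 16(x² + 10x) -9(y² - 8y) = 320
Complete the square: 16(x + 5)² -9(y - 4)² = 320 + 400 - 144 = 576
Dividing both sides by 576: (x + 5)²/36 - (y - 4)²/64 = 1
Hyperbola, center (-5, 4), transverse axis horizontal; a² = 36, b² = 64.
c² = a² + b² = 36 + 64 = 100, so c = 10.
Foci lie on the horizontal axis through the center: (h ± c, k).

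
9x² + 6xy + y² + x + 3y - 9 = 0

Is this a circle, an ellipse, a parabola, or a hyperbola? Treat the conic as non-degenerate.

A = 9, B = 6, C = 1.
Discriminant B² − 4AC = 6² − 4·9·1 = 0.
B² − 4AC = 0 ⇒ parabola.

parabola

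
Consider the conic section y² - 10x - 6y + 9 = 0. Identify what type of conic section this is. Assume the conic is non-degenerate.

No xy term. Coefficients of x² and y² are A = 0, C = 1.
Exactly one squared variable ⇒ parabola.

parabola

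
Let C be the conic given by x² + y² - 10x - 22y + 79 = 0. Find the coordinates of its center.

Rearranging, (x² - 10x) + (y² - 22y) = -79.
Complete the square: (x - 5)² + (y - 11)² = -79 + 25 + 121 = 67
So (x - 5)² + (y - 11)² = 67.
Circle centered at (5, 11) with r² = 67.

(5, 11)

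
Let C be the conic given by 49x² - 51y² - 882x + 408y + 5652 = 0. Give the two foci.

Rearranging, 49(x² - 18x) -51(y² - 8y) = -5652.
Complete the square in x and y: 49(x - 9)² -51(y - 4)² = -5652 + 3969 - 816 = -2499
Dividing both sides by -2499: (y - 4)²/49 - (x - 9)²/51 = 1
Hyperbola, center (9, 4), transverse axis vertical; a² = 49, b² = 51.
c² = a² + b² = 49 + 51 = 100, so c = 10.
Foci lie on the vertical axis through the center: (h, k ± c).

(9, -6) and (9, 14)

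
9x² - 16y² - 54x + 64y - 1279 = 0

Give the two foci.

9(x² - 6x) -16(y² - 4y) = 1279
Complete the square: 9(x - 3)² -16(y - 2)² = 1279 + 81 - 64 = 1296
Divide through by 1296 to get (x - 3)²/144 - (y - 2)²/81 = 1.
Hyperbola, center (3, 2), transverse axis horizontal; a² = 144, b² = 81.
c² = a² + b² = 144 + 81 = 225, so c = 15.
Foci lie on the horizontal axis through the center: (h ± c, k).

(-12, 2) and (18, 2)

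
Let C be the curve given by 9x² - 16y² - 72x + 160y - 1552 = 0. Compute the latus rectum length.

Group: 9(x² - 8x) -16(y² - 10y) = 1552
Complete the square in x and y: 9(x - 4)² -16(y - 5)² = 1552 + 144 - 400 = 1296
Dividing both sides by 1296: (x - 4)²/144 - (y - 5)²/81 = 1
Hyperbola, center (4, 5), transverse axis horizontal; a² = 144, b² = 81.
Latus rectum length = 2b²/a = 2·81/12 = 27/2.

27/2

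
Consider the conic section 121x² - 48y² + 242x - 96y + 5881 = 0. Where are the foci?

Group the x- and y-terms: 121(x² + 2x) -48(y² + 2y) = -5881
Complete the square: 121(x + 1)² -48(y + 1)² = -5881 + 121 - 48 = -5808
Divide by -5808: (y + 1)²/121 - (x + 1)²/48 = 1
Hyperbola, center (-1, -1), transverse axis vertical; a² = 121, b² = 48.
c² = a² + b² = 121 + 48 = 169, so c = 13.
Foci lie on the vertical axis through the center: (h, k ± c).

(-1, -14) and (-1, 12)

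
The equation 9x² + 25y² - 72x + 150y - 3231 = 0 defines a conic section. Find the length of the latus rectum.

72/5

Collect terms: 9(x² - 8x) + 25(y² + 6y) = 3231
9(x - 4)² + 25(y + 3)² = 3231 + 144 + 225 = 3600
Dividing both sides by 3600: (x - 4)²/400 + (y + 3)²/144 = 1
Ellipse, center (4, -3), major axis horizontal; a² = 400, b² = 144.
Latus rectum length = 2b²/a = 2·144/20 = 72/5.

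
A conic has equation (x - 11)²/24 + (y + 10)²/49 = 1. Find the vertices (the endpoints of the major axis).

(11, -17) and (11, -3)

Center (11, -10). The larger denominator 49 sits under the y-term, so the major axis is vertical; a² = 49, b² = 24.
a = 7. Vertices at (h, k ± a).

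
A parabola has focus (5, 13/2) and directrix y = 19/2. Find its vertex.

The vertex is the midpoint between the focus and the directrix along the axis of symmetry.
Axis is vertical (directrix is horizontal). Vertex y-coordinate = (13/2 + 19/2)/2 = 8; x-coordinate = 5.

(5, 8)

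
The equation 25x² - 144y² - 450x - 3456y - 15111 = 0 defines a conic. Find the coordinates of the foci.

(9, -25) and (9, 1)

Group the x- and y-terms: 25(x² - 18x) -144(y² + 24y) = 15111
25(x - 9)² -144(y + 12)² = 15111 + 2025 - 20736 = -3600
Dividing both sides by -3600: (y + 12)²/25 - (x - 9)²/144 = 1
Hyperbola, center (9, -12), transverse axis vertical; a² = 25, b² = 144.
c² = a² + b² = 25 + 144 = 169, so c = 13.
Foci lie on the vertical axis through the center: (h, k ± c).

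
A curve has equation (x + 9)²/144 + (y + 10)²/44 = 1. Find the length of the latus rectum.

22/3

Center (-9, -10). The larger denominator 144 sits under the x-term, so the major axis is horizontal; a² = 144, b² = 44.
Latus rectum length = 2b²/a = 2·44/12 = 22/3.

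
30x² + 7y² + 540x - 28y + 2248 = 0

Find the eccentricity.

Rearranging, 30(x² + 18x) + 7(y² - 4y) = -2248.
Complete the square in x and y: 30(x + 9)² + 7(y - 2)² = -2248 + 2430 + 28 = 210
Divide by 210: (x + 9)²/7 + (y - 2)²/30 = 1
Ellipse, center (-9, 2), major axis vertical; a² = 30, b² = 7.
c² = a² - b² = 23, so c = √23.
e = c/a = √23/√30 = √690/30.

e = √690/30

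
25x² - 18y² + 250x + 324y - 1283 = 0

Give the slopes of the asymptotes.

Group: 25(x² + 10x) -18(y² - 18y) = 1283
25(x + 5)² -18(y - 9)² = 1283 + 625 - 1458 = 450
Divide through by 450 to get (x + 5)²/18 - (y - 9)²/25 = 1.
Hyperbola, center (-5, 9), transverse axis horizontal; a² = 18, b² = 25.
For a horizontal hyperbola the asymptotes have slope ±b/a.
Here that is ±5/3√2 = ±5√2/6.

5√2/6 and -5√2/6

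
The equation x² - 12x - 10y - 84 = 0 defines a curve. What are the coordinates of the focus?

Only x is squared. Complete the square in x: (x - 6)² = 10(y + 12).
Vertex (6, -12); 4p = 10 so p = 5/2. Opens up.
Focus is p units from the vertex along the axis: (h, k + p).

(6, -19/2)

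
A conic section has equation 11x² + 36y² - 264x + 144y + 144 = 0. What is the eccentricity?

Group: 11(x² - 24x) + 36(y² + 4y) = -144
Completing the square gives 11(x - 12)² + 36(y + 2)² = -144 + 1584 + 144 = 1584.
Dividing both sides by 1584: (x - 12)²/144 + (y + 2)²/44 = 1
Ellipse, center (12, -2), major axis horizontal; a² = 144, b² = 44.
c² = a² - b² = 100, so c = 10.
e = c/a = 10/12 = 5/6.

e = 5/6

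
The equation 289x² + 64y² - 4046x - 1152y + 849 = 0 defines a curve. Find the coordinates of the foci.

(7, -6) and (7, 24)

Collect terms: 289(x² - 14x) + 64(y² - 18y) = -849
Complete the square in x and y: 289(x - 7)² + 64(y - 9)² = -849 + 14161 + 5184 = 18496
Divide through by 18496 to get (x - 7)²/64 + (y - 9)²/289 = 1.
Ellipse, center (7, 9), major axis vertical; a² = 289, b² = 64.
c² = a² - b² = 289 - 64 = 225, so c = 15.
Foci lie on the vertical axis through the center: (h, k ± c).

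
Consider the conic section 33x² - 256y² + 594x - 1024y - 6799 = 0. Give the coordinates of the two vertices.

(-25, -2) and (7, -2)

Rearranging, 33(x² + 18x) -256(y² + 4y) = 6799.
Completing the square gives 33(x + 9)² -256(y + 2)² = 6799 + 2673 - 1024 = 8448.
Divide through by 8448 to get (x + 9)²/256 - (y + 2)²/33 = 1.
Hyperbola, center (-9, -2), transverse axis horizontal; a² = 256, b² = 33.
a = 16. Vertices at (h ± a, k).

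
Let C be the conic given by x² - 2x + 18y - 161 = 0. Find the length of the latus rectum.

Only x is squared. Complete the square in x: (x - 1)² = -18(y - 9).
Vertex (1, 9); 4p = -18 so p = -9/2. Opens down.
Latus rectum length = |4p| = 18.

18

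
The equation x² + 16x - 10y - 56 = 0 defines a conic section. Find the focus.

(-8, -19/2)

Only x is squared. Complete the square in x: (x + 8)² = 10(y + 12).
Vertex (-8, -12); 4p = 10 so p = 5/2. Opens up.
Focus is p units from the vertex along the axis: (h, k + p).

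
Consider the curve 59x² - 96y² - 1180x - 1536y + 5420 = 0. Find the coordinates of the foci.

Collect terms: 59(x² - 20x) -96(y² + 16y) = -5420
Complete the square in x and y: 59(x - 10)² -96(y + 8)² = -5420 + 5900 - 6144 = -5664
Dividing both sides by -5664: (y + 8)²/59 - (x - 10)²/96 = 1
Hyperbola, center (10, -8), transverse axis vertical; a² = 59, b² = 96.
c² = a² + b² = 59 + 96 = 155, so c = √155.
Foci lie on the vertical axis through the center: (h, k ± c).

(10, -8 - √155) and (10, -8 + √155)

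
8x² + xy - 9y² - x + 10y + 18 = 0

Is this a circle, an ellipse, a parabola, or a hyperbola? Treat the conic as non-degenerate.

hyperbola

A = 8, B = 1, C = -9.
Discriminant B² − 4AC = 1² − 4·8·(-9) = 289.
B² − 4AC > 0 ⇒ hyperbola.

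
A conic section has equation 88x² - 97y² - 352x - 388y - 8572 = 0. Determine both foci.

(2 - √185, -2) and (2 + √185, -2)

Rearranging, 88(x² - 4x) -97(y² + 4y) = 8572.
Completing the square gives 88(x - 2)² -97(y + 2)² = 8572 + 352 - 388 = 8536.
Divide by 8536: (x - 2)²/97 - (y + 2)²/88 = 1
Hyperbola, center (2, -2), transverse axis horizontal; a² = 97, b² = 88.
c² = a² + b² = 97 + 88 = 185, so c = √185.
Foci lie on the horizontal axis through the center: (h ± c, k).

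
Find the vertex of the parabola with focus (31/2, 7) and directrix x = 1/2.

The vertex is the midpoint between the focus and the directrix along the axis of symmetry.
Axis is horizontal (directrix is vertical). Vertex x-coordinate = (31/2 + 1/2)/2 = 8; y-coordinate = 7.

(8, 7)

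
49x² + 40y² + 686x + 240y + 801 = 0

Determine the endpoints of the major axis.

49(x² + 14x) + 40(y² + 6y) = -801
Complete the square in x and y: 49(x + 7)² + 40(y + 3)² = -801 + 2401 + 360 = 1960
Divide through by 1960 to get (x + 7)²/40 + (y + 3)²/49 = 1.
Ellipse, center (-7, -3), major axis vertical; a² = 49, b² = 40.
a = 7. Vertices at (h, k ± a).

(-7, -10) and (-7, 4)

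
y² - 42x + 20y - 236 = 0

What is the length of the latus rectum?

Only y is squared. Complete the square in y: (y + 10)² = 42(x + 8).
Vertex (-8, -10); 4p = 42 so p = 21/2. Opens right.
Latus rectum length = |4p| = 42.

42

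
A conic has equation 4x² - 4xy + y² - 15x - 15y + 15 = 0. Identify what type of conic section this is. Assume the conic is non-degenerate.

parabola

A = 4, B = -4, C = 1.
Discriminant B² − 4AC = (-4)² − 4·4·1 = 0.
B² − 4AC = 0 ⇒ parabola.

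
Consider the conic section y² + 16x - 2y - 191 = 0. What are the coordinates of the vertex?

Only y is squared. Complete the square in y: (y - 1)² = -16(x - 12).
Vertex (12, 1); 4p = -16 so p = -4. Opens left.

(12, 1)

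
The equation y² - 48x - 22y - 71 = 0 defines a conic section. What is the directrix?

x = -16

Only y is squared. Complete the square in y: (y - 11)² = 48(x + 4).
Vertex (-4, 11); 4p = 48 so p = 12. Opens right.
Directrix is the vertical line x = h − p = -4 − (12) = -16.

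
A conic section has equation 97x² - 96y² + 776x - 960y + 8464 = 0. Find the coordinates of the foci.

Rearranging, 97(x² + 8x) -96(y² + 10y) = -8464.
Completing the square gives 97(x + 4)² -96(y + 5)² = -8464 + 1552 - 2400 = -9312.
Divide through by -9312 to get (y + 5)²/97 - (x + 4)²/96 = 1.
Hyperbola, center (-4, -5), transverse axis vertical; a² = 97, b² = 96.
c² = a² + b² = 97 + 96 = 193, so c = √193.
Foci lie on the vertical axis through the center: (h, k ± c).

(-4, -5 - √193) and (-4, -5 + √193)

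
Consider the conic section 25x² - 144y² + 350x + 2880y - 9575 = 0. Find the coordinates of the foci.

Group the x- and y-terms: 25(x² + 14x) -144(y² - 20y) = 9575
25(x + 7)² -144(y - 10)² = 9575 + 1225 - 14400 = -3600
Divide through by -3600 to get (y - 10)²/25 - (x + 7)²/144 = 1.
Hyperbola, center (-7, 10), transverse axis vertical; a² = 25, b² = 144.
c² = a² + b² = 25 + 144 = 169, so c = 13.
Foci lie on the vertical axis through the center: (h, k ± c).

(-7, -3) and (-7, 23)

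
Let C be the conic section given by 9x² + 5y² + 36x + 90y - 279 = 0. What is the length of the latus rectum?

40/3

Group the x- and y-terms: 9(x² + 4x) + 5(y² + 18y) = 279
Complete the square in x and y: 9(x + 2)² + 5(y + 9)² = 279 + 36 + 405 = 720
Divide by 720: (x + 2)²/80 + (y + 9)²/144 = 1
Ellipse, center (-2, -9), major axis vertical; a² = 144, b² = 80.
Latus rectum length = 2b²/a = 2·80/12 = 40/3.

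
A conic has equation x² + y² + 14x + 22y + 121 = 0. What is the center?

Group: (x² + 14x) + (y² + 22y) = -121
Completing the square gives (x + 7)² + (y + 11)² = -121 + 49 + 121 = 49.
So (x + 7)² + (y + 11)² = 49.
Circle centered at (-7, -11) with r² = 49.

(-7, -11)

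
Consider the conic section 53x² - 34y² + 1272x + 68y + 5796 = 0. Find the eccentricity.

Group: 53(x² + 24x) -34(y² - 2y) = -5796
Completing the square gives 53(x + 12)² -34(y - 1)² = -5796 + 7632 - 34 = 1802.
Dividing both sides by 1802: (x + 12)²/34 - (y - 1)²/53 = 1
Hyperbola, center (-12, 1), transverse axis horizontal; a² = 34, b² = 53.
c² = a² + b² = 87, so c = √87.
e = c/a = √87/√34 = √2958/34.

e = √2958/34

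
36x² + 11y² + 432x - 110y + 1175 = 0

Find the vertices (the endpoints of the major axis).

(-6, -1) and (-6, 11)

Group: 36(x² + 12x) + 11(y² - 10y) = -1175
36(x + 6)² + 11(y - 5)² = -1175 + 1296 + 275 = 396
Divide by 396: (x + 6)²/11 + (y - 5)²/36 = 1
Ellipse, center (-6, 5), major axis vertical; a² = 36, b² = 11.
a = 6. Vertices at (h, k ± a).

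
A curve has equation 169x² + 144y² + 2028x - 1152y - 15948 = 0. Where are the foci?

Rearranging, 169(x² + 12x) + 144(y² - 8y) = 15948.
Complete the square in x and y: 169(x + 6)² + 144(y - 4)² = 15948 + 6084 + 2304 = 24336
Divide by 24336: (x + 6)²/144 + (y - 4)²/169 = 1
Ellipse, center (-6, 4), major axis vertical; a² = 169, b² = 144.
c² = a² - b² = 169 - 144 = 25, so c = 5.
Foci lie on the vertical axis through the center: (h, k ± c).

(-6, -1) and (-6, 9)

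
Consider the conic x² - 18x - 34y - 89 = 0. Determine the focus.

Only x is squared. Complete the square in x: (x - 9)² = 34(y + 5).
Vertex (9, -5); 4p = 34 so p = 17/2. Opens up.
Focus is p units from the vertex along the axis: (h, k + p).

(9, 7/2)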